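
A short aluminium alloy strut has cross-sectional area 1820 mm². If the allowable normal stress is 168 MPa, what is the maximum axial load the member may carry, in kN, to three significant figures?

306 kN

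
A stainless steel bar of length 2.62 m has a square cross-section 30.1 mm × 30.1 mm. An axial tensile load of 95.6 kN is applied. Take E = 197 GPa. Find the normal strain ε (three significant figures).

A = 906 mm².
σ = N/A = 105.5 MPa; ε = σ/E = 105.5/197000 = 5.356e-04.

5.36e-04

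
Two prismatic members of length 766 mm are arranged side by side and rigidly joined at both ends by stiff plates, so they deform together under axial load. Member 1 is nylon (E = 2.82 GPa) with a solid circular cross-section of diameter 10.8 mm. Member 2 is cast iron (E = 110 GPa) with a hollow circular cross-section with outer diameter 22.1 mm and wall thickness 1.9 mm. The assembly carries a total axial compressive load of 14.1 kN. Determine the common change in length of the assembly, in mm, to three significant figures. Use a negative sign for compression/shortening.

-0.799 mm

A_1 = 91.61 mm².
A_2 = 120.6 mm².
Equal strain + equilibrium ⇒ each member carries load in proportion to AE: A₁E₁ = 258300 N, A₂E₂ = 13260000 N, ΣAE = 13520000 N.
δ = PL/ΣAE = -14100·766/13520000 = -0.7988 mm.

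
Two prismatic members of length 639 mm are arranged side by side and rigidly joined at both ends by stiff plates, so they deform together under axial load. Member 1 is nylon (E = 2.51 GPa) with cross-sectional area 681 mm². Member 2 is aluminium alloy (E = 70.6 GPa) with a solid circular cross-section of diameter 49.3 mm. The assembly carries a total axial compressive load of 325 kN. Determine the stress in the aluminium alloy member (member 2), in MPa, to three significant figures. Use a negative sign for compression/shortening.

-168 MPa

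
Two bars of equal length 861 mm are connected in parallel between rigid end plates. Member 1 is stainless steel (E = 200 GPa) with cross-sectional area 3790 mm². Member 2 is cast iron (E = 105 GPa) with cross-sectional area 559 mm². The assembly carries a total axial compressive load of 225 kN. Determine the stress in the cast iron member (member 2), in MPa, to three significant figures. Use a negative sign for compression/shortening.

-28.9 MPa

Equal strain + equilibrium ⇒ each member carries load in proportion to AE: A₁E₁ = 758000000 N, A₂E₂ = 58700000 N, ΣAE = 816700000 N.
σ₂ = P·E₂/ΣAE = -225000·105000/816700000 = -28.93 MPa.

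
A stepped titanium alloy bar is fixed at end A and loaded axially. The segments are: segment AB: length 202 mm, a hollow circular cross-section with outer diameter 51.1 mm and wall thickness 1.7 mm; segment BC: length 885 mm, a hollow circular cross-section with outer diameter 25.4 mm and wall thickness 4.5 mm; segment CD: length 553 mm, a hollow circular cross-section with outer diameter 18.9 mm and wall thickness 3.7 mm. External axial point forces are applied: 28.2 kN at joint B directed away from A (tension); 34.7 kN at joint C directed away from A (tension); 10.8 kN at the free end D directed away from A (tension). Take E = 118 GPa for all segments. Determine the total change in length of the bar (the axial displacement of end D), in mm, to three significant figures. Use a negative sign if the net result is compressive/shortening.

Internal axial forces (sectioning from the free end, tension +): N_CD = 10.8 kN, N_BC = 45.5 kN, N_AB = 73.7 kN.
A_AB = 263.8 mm².
A_BC = 295.5 mm².
A_CD = 176.7 mm².
δ_AB = 73700·202/(263.8·118000) = 0.4782 mm
δ_BC = 45500·885/(295.5·118000) = 1.155 mm
δ_CD = 10800·553/(176.7·118000) = 0.2865 mm
δ = Σδ_i = 1.92 mm.

1.92 mm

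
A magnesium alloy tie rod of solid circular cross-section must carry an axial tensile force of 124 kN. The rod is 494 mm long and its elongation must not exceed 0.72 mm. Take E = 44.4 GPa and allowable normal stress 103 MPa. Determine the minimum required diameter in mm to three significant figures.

Required area A ≥ P/σ_allow = 124000/103 = 1204 mm².
For a solid circular section, d ≥ √(4A/π) = 39.15 mm.
Elongation limit: A ≥ PL/(Eδ_allow) = 124000·494/(44400·0.72) = 1916 mm² ⇒ d ≥ 49.39 mm.
The elongation limit governs.

49.4 mm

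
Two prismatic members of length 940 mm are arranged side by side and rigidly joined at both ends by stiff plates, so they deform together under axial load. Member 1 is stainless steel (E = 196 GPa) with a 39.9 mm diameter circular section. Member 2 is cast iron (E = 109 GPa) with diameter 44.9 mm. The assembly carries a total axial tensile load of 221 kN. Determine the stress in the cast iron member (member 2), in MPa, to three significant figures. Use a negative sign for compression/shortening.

57.7 MPa

A_1 = 1250 mm².
A_2 = 1583 mm².
Equal strain + equilibrium ⇒ each member carries load in proportion to AE: A₁E₁ = 245100000 N, A₂E₂ = 172600000 N, ΣAE = 417700000 N.
σ₂ = P·E₂/ΣAE = 221000·109000/417700000 = 57.68 MPa.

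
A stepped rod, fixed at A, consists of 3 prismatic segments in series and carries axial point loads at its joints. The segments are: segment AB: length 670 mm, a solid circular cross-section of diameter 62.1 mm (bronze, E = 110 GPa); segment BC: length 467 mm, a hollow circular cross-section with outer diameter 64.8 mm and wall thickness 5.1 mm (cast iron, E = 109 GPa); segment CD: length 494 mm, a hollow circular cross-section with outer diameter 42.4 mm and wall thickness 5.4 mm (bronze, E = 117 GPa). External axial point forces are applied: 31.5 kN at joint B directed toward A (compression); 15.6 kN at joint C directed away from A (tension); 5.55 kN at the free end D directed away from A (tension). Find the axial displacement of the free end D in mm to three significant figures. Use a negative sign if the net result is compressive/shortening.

0.111 mm

Internal axial forces (sectioning from the free end, tension +): N_CD = 5.55 kN, N_BC = 21.15 kN, N_AB = -10.35 kN.
A_AB = 3029 mm².
A_BC = 956.5 mm².
A_CD = 627.7 mm².
δ_AB = -10350·670/(3029·110000) = -0.02081 mm
δ_BC = 21150·467/(956.5·109000) = 0.09473 mm
δ_CD = 5550·494/(627.7·117000) = 0.03733 mm
δ = Σδ_i = 0.1113 mm.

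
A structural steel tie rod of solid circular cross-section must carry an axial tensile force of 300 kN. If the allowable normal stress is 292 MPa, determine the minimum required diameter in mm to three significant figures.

36.2 mm

Required area A ≥ P/σ_allow = 300000/292 = 1027 mm².
For a solid circular section, d ≥ √(4A/π) = 36.17 mm.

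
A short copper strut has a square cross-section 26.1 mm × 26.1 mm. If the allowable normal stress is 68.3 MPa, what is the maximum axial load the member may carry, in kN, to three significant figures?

46.5 kN

A = 681.2 mm².
P_max = σ_allow · A = 68.3 · 681.2 = 46530 N = 46.53 kN.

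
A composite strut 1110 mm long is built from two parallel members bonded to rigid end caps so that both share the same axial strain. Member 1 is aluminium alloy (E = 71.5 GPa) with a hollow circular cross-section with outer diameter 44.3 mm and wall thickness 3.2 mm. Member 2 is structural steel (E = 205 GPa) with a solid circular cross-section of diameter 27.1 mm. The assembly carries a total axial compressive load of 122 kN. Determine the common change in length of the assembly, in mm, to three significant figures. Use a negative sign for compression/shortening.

A_1 = 413.2 mm².
A_2 = 576.8 mm².
Equal strain + equilibrium ⇒ each member carries load in proportion to AE: A₁E₁ = 29540000 N, A₂E₂ = 118200000 N, ΣAE = 147800000 N.
δ = PL/ΣAE = -122000·1110/147800000 = -0.9163 mm.

-0.916 mm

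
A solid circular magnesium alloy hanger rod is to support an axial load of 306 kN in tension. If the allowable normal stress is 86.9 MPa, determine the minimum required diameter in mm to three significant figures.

Required area A ≥ P/σ_allow = 306000/86.9 = 3521 mm².
For a solid circular section, d ≥ √(4A/π) = 66.96 mm.

67.0 mm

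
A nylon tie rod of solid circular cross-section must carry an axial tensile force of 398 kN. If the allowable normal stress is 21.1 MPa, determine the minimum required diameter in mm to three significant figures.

155 mm

Required area A ≥ P/σ_allow = 398000/21.1 = 18860 mm².
For a solid circular section, d ≥ √(4A/π) = 155 mm.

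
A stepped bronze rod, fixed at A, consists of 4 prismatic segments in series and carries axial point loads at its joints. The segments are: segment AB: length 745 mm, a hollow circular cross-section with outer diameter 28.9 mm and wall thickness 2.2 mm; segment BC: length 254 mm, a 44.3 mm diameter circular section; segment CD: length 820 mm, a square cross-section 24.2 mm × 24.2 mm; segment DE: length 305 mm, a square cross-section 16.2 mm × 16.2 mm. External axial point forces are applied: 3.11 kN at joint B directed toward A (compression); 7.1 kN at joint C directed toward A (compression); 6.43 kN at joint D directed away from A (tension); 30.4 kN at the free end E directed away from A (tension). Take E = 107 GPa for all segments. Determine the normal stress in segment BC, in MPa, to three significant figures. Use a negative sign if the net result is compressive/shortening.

Internal axial forces (sectioning from the free end, tension +): N_DE = 30.4 kN, N_CD = 36.83 kN, N_BC = 29.73 kN, N_AB = 26.62 kN.
A_BC = 1541 mm².
σ_BC = N_BC/A_BC = 29730/1541 = 19.29 MPa.

19.3 MPa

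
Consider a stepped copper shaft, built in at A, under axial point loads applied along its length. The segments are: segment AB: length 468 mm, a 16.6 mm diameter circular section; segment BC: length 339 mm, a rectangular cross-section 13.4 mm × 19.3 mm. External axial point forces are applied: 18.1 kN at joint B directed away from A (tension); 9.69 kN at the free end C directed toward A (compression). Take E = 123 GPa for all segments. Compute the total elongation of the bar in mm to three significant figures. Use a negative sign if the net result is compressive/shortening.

0.0446 mm

Internal axial forces (sectioning from the free end, tension +): N_BC = -9.69 kN, N_AB = 8.41 kN.
A_AB = 216.4 mm².
A_BC = 258.6 mm².
δ_AB = 8410·468/(216.4·123000) = 0.1479 mm
δ_BC = -9690·339/(258.6·123000) = -0.1033 mm
δ = Σδ_i = 0.04459 mm.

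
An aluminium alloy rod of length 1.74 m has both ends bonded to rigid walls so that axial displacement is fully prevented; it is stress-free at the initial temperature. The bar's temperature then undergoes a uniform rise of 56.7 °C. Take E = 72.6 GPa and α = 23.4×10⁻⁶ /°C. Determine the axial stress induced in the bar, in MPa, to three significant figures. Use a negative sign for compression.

-96.3 MPa

Free thermal expansion αLΔT = 23.4e-6 · 1740 · 56.7 = 2.309 mm.
The walls impose strain ε = −(2.309)/1740 = -1.3268e-03; σ = Eε = 72600 · -1.3268e-03 = -96.32 MPa.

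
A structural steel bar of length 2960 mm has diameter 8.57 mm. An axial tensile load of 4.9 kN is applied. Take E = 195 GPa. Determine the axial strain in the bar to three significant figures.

A = 57.68 mm².
σ = N/A = 84.95 MPa; ε = σ/E = 84.95/195000 = 4.356e-04.

4.36e-04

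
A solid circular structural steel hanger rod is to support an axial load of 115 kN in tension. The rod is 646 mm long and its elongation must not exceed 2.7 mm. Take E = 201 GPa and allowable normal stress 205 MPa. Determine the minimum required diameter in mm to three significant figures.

Required area A ≥ P/σ_allow = 115000/205 = 561 mm².
For a solid circular section, d ≥ √(4A/π) = 26.73 mm.
Elongation limit: A ≥ PL/(Eδ_allow) = 115000·646/(201000·2.7) = 136.9 mm² ⇒ d ≥ 13.2 mm.
The stress limit governs.

26.7 mm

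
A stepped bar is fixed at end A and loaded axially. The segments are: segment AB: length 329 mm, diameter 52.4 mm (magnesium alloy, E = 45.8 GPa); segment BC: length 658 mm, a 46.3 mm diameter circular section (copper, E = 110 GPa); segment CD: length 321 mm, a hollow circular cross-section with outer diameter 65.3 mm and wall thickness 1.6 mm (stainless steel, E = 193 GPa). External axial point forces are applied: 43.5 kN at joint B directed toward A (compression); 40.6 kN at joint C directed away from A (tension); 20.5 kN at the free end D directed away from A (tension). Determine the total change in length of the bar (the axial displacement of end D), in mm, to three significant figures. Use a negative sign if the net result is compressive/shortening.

0.382 mm

Internal axial forces (sectioning from the free end, tension +): N_CD = 20.5 kN, N_BC = 61.1 kN, N_AB = 17.6 kN.
A_AB = 2157 mm².
A_BC = 1684 mm².
A_CD = 320.2 mm².
δ_AB = 17600·329/(2157·45800) = 0.05863 mm
δ_BC = 61100·658/(1684·110000) = 0.2171 mm
δ_CD = 20500·321/(320.2·193000) = 0.1065 mm
δ = Σδ_i = 0.3822 mm.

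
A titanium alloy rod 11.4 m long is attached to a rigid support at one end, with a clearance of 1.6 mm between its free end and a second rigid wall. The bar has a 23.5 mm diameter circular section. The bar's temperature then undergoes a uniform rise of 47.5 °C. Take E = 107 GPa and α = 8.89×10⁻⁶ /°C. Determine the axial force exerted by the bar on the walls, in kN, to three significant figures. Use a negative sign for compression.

-13.1 kN

Free thermal expansion αLΔT = 8.89e-6 · 11400 · 47.5 = 4.814 mm.
The walls engage after the gap closes; constrained expansion = 4.814 − 1.6 = 3.214 mm.
The walls impose strain ε = −(3.214)/11400 = -2.8192e-04; σ = Eε = 107000 · -2.8192e-04 = -30.17 MPa.
Wall reaction R = σ·A = -30.17·433.7 = -13080 N = -13.08 kN.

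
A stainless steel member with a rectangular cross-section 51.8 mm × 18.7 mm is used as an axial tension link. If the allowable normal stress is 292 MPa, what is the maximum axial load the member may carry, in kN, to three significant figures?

283 kN

A = 968.7 mm².
P_max = σ_allow · A = 292 · 968.7 = 282800 N = 282.8 kN.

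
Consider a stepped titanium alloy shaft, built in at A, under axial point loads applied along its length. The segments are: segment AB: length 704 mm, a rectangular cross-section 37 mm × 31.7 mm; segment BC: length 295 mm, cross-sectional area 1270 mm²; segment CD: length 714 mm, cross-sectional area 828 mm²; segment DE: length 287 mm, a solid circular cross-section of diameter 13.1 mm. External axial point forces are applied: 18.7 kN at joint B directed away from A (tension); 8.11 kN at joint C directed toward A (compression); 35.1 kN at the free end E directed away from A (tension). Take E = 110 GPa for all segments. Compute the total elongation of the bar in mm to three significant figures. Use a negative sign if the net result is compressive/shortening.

1.26 mm

Internal axial forces (sectioning from the free end, tension +): N_DE = 35.1 kN, N_CD = 35.1 kN, N_BC = 26.99 kN, N_AB = 45.69 kN.
A_AB = 1173 mm².
A_DE = 134.8 mm².
δ_AB = 45690·704/(1173·110000) = 0.2493 mm
δ_BC = 26990·295/(1270·110000) = 0.05699 mm
δ_CD = 35100·714/(828·110000) = 0.2752 mm
δ_DE = 35100·287/(134.8·110000) = 0.6795 mm
δ = Σδ_i = 1.261 mm.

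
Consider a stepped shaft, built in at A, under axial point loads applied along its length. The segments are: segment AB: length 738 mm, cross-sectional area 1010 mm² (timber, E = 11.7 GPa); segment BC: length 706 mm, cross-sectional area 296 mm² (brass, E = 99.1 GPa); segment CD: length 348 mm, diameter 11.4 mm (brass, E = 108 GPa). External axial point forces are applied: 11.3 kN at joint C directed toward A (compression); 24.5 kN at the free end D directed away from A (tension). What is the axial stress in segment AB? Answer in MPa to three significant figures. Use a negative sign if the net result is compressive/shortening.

Internal axial forces (sectioning from the free end, tension +): N_CD = 24.5 kN, N_BC = 13.2 kN, N_AB = 13.2 kN.
σ_AB = N_AB/A_AB = 13200/1010 = 13.07 MPa.

13.1 MPa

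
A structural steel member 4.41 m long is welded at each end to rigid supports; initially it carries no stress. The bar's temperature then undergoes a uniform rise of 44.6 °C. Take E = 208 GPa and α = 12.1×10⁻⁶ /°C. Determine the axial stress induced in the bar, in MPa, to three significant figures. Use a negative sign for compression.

-112 MPa

Free thermal expansion αLΔT = 12.1e-6 · 4410 · 44.6 = 2.38 mm.
The walls impose strain ε = −(2.38)/4410 = -5.3966e-04; σ = Eε = 208000 · -5.3966e-04 = -112.2 MPa.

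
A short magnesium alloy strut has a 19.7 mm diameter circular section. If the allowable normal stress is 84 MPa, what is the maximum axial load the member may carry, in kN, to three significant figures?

25.6 kN

A = 304.8 mm².
P_max = σ_allow · A = 84 · 304.8 = 25600 N = 25.6 kN.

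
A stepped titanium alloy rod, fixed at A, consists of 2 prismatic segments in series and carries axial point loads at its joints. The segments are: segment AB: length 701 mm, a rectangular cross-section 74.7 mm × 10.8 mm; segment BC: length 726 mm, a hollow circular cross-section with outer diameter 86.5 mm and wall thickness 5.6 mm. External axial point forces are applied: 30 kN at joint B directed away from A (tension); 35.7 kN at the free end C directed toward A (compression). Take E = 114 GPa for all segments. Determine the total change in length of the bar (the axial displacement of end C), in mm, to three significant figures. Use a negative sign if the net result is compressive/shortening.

Internal axial forces (sectioning from the free end, tension +): N_BC = -35.7 kN, N_AB = -5.7 kN.
A_AB = 806.8 mm².
A_BC = 1423 mm².
δ_AB = -5700·701/(806.8·114000) = -0.04345 mm
δ_BC = -35700·726/(1423·114000) = -0.1597 mm
δ = Σδ_i = -0.2032 mm.

-0.203 mm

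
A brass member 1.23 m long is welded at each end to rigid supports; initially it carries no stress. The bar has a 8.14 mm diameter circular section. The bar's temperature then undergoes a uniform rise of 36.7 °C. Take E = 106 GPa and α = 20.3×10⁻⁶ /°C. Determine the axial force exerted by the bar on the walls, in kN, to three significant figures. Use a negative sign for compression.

-4.11 kN

Free thermal expansion αLΔT = 20.3e-6 · 1230 · 36.7 = 0.9164 mm.
The walls impose strain ε = −(0.9164)/1230 = -7.4501e-04; σ = Eε = 106000 · -7.4501e-04 = -78.97 MPa.
Wall reaction R = σ·A = -78.97·52.04 = -4110 N = -4.11 kN.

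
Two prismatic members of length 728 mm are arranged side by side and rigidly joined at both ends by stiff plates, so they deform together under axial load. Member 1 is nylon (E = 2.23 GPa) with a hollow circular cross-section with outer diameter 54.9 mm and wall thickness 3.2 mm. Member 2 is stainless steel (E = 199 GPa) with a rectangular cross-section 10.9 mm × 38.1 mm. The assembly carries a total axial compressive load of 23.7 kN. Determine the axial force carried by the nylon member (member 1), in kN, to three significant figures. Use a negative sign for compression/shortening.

-0.328 kN

A_1 = 519.7 mm².
A_2 = 415.3 mm².
Equal strain + equilibrium ⇒ each member carries load in proportion to AE: A₁E₁ = 1159000 N, A₂E₂ = 82640000 N, ΣAE = 83800000 N.
F₁ = P·A₁E₁/ΣAE = -23700·1159000/83800000 = -327.8 N.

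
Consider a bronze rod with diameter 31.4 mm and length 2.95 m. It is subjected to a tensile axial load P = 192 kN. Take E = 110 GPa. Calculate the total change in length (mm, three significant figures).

A = 774.4 mm².
δ_mech = NL/(AE) = 192000·2950/(774.4·110000) = 6.649 mm.

6.65 mm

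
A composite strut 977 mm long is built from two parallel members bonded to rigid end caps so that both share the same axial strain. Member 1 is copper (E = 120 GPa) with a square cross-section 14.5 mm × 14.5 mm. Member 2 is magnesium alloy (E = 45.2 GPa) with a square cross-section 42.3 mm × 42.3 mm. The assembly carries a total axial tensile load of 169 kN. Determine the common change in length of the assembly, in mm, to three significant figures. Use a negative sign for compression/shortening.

A_1 = 210.2 mm².
A_2 = 1789 mm².
Equal strain + equilibrium ⇒ each member carries load in proportion to AE: A₁E₁ = 25230000 N, A₂E₂ = 80880000 N, ΣAE = 106100000 N.
δ = PL/ΣAE = 169000·977/106100000 = 1.556 mm.

1.56 mm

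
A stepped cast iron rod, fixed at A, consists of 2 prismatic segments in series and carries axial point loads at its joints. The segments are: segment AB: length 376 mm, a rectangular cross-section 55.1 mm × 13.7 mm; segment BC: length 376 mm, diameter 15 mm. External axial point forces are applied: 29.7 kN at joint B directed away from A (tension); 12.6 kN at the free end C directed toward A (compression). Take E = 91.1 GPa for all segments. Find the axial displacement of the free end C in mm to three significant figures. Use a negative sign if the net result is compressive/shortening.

Internal axial forces (sectioning from the free end, tension +): N_BC = -12.6 kN, N_AB = 17.1 kN.
A_AB = 754.9 mm².
A_BC = 176.7 mm².
δ_AB = 17100·376/(754.9·91100) = 0.0935 mm
δ_BC = -12600·376/(176.7·91100) = -0.2943 mm
δ = Σδ_i = -0.2008 mm.

-0.201 mm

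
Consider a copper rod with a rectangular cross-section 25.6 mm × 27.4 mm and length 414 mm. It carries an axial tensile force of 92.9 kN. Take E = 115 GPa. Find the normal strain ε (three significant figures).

A = 701.4 mm².
σ = N/A = 132.4 MPa; ε = σ/E = 132.4/115000 = 1.152e-03.

0.00115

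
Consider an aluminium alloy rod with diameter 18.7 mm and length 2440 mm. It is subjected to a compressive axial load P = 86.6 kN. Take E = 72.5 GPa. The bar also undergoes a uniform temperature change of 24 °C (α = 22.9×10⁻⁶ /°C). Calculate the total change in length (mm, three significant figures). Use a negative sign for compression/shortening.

A = 274.6 mm².
δ_mech = NL/(AE) = -86600·2440/(274.6·72500) = -10.61 mm.
δ_thermal = αLΔT = 22.9e-6·2440·24 = 1.341 mm.
δ = δ_mech + δ_thermal = -9.271 mm.

-9.27 mm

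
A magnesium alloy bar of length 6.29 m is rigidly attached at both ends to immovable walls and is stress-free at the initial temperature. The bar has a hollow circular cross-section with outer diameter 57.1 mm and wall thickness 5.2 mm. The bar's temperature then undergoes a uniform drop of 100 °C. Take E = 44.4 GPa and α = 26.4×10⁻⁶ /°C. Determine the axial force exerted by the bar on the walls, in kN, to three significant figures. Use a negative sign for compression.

Free thermal expansion αLΔT = 26.4e-6 · 6290 · -100 = -16.61 mm.
The walls impose strain ε = −(-16.61)/6290 = 2.6400e-03; σ = Eε = 44400 · 2.6400e-03 = 117.2 MPa.
Wall reaction R = σ·A = 117.2·847.9 = 99380 N = 99.38 kN.

99.4 kN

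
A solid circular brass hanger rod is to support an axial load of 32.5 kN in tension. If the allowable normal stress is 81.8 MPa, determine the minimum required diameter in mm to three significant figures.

22.5 mm

Required area A ≥ P/σ_allow = 32500/81.8 = 397.3 mm².
For a solid circular section, d ≥ √(4A/π) = 22.49 mm.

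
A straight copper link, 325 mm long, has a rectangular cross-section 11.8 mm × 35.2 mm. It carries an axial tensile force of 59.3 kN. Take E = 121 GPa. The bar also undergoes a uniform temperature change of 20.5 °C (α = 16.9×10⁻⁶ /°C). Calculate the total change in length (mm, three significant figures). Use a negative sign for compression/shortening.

A = 415.4 mm².
δ_mech = NL/(AE) = 59300·325/(415.4·121000) = 0.3835 mm.
δ_thermal = αLΔT = 16.9e-6·325·20.5 = 0.1126 mm.
δ = δ_mech + δ_thermal = 0.4961 mm.

0.496 mm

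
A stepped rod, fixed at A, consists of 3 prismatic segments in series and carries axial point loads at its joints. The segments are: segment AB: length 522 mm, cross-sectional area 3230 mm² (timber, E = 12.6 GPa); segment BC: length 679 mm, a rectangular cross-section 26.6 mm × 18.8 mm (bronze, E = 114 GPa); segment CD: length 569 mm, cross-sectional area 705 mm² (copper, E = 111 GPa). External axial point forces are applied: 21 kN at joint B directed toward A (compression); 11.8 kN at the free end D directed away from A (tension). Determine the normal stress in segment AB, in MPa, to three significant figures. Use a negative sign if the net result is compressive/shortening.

-2.85 MPa

Internal axial forces (sectioning from the free end, tension +): N_CD = 11.8 kN, N_BC = 11.8 kN, N_AB = -9.2 kN.
σ_AB = N_AB/A_AB = -9200/3230 = -2.848 MPa.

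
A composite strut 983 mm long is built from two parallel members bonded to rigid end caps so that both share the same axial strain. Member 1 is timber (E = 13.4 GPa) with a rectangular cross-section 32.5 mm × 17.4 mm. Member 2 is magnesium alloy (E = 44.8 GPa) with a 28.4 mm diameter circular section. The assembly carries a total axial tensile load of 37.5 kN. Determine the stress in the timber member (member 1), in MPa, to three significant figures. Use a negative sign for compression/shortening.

A_1 = 565.5 mm².
A_2 = 633.5 mm².
Equal strain + equilibrium ⇒ each member carries load in proportion to AE: A₁E₁ = 7578000 N, A₂E₂ = 28380000 N, ΣAE = 35960000 N.
σ₁ = P·E₁/ΣAE = 37500·13400/35960000 = 13.97 MPa.

14.0 MPa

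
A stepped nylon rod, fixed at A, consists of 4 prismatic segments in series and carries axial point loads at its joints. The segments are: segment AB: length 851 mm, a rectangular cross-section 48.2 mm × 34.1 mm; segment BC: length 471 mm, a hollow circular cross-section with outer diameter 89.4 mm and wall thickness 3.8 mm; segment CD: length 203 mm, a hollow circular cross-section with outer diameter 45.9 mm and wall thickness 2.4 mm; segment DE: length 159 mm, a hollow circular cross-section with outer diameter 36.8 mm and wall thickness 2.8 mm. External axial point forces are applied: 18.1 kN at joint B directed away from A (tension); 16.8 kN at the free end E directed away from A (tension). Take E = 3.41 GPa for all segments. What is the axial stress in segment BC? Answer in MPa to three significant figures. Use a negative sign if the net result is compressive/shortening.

16.4 MPa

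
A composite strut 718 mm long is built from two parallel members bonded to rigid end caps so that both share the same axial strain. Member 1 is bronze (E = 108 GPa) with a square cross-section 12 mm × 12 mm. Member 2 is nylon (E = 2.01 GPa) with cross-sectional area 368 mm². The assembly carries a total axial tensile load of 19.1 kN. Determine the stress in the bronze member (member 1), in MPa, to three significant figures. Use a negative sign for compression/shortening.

127 MPa

A_1 = 144 mm².
Equal strain + equilibrium ⇒ each member carries load in proportion to AE: A₁E₁ = 15550000 N, A₂E₂ = 739700 N, ΣAE = 16290000 N.
σ₁ = P·E₁/ΣAE = 19100·108000/16290000 = 126.6 MPa.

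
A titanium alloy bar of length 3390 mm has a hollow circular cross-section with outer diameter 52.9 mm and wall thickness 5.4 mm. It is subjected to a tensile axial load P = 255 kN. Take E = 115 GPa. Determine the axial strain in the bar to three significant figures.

0.00275

A = 805.8 mm².
σ = N/A = 316.4 MPa; ε = σ/E = 316.4/115000 = 2.752e-03.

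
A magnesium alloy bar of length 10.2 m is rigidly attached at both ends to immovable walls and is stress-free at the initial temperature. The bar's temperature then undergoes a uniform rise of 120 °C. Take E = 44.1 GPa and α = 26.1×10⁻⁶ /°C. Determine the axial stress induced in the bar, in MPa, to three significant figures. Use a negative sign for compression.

-138 MPa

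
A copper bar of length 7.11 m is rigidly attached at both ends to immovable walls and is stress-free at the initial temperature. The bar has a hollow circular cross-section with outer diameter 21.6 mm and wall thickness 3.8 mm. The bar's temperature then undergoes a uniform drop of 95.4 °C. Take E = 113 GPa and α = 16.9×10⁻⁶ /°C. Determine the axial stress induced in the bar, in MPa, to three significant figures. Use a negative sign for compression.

Free thermal expansion αLΔT = 16.9e-6 · 7110 · -95.4 = -11.46 mm.
The walls impose strain ε = −(-11.46)/7110 = 1.6123e-03; σ = Eε = 113000 · 1.6123e-03 = 182.2 MPa.

182 MPa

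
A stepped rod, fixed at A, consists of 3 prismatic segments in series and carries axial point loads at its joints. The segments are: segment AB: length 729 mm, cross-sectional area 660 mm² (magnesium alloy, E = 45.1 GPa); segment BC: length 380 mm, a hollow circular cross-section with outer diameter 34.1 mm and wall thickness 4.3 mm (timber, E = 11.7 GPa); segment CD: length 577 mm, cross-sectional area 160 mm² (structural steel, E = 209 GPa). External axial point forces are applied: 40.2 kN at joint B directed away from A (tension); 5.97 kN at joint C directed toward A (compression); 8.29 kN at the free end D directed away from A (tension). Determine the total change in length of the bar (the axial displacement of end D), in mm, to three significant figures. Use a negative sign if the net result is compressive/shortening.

1.37 mm

Internal axial forces (sectioning from the free end, tension +): N_CD = 8.29 kN, N_BC = 2.32 kN, N_AB = 42.52 kN.
A_BC = 402.6 mm².
δ_AB = 42520·729/(660·45100) = 1.041 mm
δ_BC = 2320·380/(402.6·11700) = 0.1872 mm
δ_CD = 8290·577/(160·209000) = 0.143 mm
δ = Σδ_i = 1.372 mm.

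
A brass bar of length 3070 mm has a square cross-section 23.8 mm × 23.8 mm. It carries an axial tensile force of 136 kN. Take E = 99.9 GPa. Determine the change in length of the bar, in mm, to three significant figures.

7.38 mm

A = 566.4 mm².
δ_mech = NL/(AE) = 136000·3070/(566.4·99900) = 7.378 mm.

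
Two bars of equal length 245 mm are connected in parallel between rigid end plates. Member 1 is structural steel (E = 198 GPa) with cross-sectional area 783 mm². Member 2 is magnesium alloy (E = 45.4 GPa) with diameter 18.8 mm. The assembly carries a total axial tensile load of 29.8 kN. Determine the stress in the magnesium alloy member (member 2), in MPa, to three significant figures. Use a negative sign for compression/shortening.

A_2 = 277.6 mm².
Equal strain + equilibrium ⇒ each member carries load in proportion to AE: A₁E₁ = 155000000 N, A₂E₂ = 12600000 N, ΣAE = 167600000 N.
σ₂ = P·E₂/ΣAE = 29800·45400/167600000 = 8.071 MPa.

8.07 MPa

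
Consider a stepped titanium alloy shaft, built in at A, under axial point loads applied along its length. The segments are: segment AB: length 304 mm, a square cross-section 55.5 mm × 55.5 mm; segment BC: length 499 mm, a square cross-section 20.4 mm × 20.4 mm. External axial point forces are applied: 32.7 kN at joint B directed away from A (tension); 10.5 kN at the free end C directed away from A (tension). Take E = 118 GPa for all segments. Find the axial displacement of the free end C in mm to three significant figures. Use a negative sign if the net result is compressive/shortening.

0.143 mm

Internal axial forces (sectioning from the free end, tension +): N_BC = 10.5 kN, N_AB = 43.2 kN.
A_AB = 3080 mm².
A_BC = 416.2 mm².
δ_AB = 43200·304/(3080·118000) = 0.03613 mm
δ_BC = 10500·499/(416.2·118000) = 0.1067 mm
δ = Σδ_i = 0.1428 mm.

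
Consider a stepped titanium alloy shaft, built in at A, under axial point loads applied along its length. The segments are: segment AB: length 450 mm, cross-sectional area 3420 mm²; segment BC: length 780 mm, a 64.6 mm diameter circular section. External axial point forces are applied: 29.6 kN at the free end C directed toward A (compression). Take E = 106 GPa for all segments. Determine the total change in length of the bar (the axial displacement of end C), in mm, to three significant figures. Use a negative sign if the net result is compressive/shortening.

-0.103 mm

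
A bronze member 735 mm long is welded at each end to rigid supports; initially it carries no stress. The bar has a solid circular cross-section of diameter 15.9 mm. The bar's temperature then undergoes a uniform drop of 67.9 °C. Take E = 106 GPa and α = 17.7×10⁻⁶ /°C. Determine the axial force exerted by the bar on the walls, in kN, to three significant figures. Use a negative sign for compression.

25.3 kN

Free thermal expansion αLΔT = 17.7e-6 · 735 · -67.9 = -0.8833 mm.
The walls impose strain ε = −(-0.8833)/735 = 1.2018e-03; σ = Eε = 106000 · 1.2018e-03 = 127.4 MPa.
Wall reaction R = σ·A = 127.4·198.6 = 25290 N = 25.29 kN.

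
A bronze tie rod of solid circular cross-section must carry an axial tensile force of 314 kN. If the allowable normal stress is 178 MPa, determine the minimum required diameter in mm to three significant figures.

47.4 mm

Required area A ≥ P/σ_allow = 314000/178 = 1764 mm².
For a solid circular section, d ≥ √(4A/π) = 47.39 mm.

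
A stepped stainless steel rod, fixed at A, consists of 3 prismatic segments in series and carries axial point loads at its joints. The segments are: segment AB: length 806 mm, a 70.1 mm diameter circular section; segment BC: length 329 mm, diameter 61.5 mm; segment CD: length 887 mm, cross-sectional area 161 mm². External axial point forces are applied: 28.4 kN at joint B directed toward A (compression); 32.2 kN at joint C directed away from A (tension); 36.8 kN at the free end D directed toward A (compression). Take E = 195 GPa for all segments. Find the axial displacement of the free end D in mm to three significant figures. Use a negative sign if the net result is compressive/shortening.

Internal axial forces (sectioning from the free end, tension +): N_CD = -36.8 kN, N_BC = -4.6 kN, N_AB = -33 kN.
A_AB = 3859 mm².
A_BC = 2971 mm².
δ_AB = -33000·806/(3859·195000) = -0.03534 mm
δ_BC = -4600·329/(2971·195000) = -0.002613 mm
δ_CD = -36800·887/(161·195000) = -1.04 mm
δ = Σδ_i = -1.078 mm.

-1.08 mm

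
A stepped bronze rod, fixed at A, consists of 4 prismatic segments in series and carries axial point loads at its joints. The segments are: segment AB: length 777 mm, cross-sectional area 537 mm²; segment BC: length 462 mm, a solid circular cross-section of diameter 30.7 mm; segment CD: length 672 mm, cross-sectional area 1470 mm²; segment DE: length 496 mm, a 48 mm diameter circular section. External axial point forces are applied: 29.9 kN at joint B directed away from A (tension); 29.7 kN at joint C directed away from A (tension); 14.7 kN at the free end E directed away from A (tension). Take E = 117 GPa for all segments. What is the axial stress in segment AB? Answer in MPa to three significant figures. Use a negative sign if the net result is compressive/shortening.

Internal axial forces (sectioning from the free end, tension +): N_DE = 14.7 kN, N_CD = 14.7 kN, N_BC = 44.4 kN, N_AB = 74.3 kN.
σ_AB = N_AB/A_AB = 74300/537 = 138.4 MPa.

138 MPa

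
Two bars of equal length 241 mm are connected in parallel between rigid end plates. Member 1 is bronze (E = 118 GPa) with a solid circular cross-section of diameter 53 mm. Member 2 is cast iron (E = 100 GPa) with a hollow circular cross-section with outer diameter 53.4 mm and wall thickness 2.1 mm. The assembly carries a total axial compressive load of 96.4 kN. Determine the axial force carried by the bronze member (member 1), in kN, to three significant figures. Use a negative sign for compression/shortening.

-85.3 kN

A_1 = 2206 mm².
A_2 = 338.4 mm².
Equal strain + equilibrium ⇒ each member carries load in proportion to AE: A₁E₁ = 260300000 N, A₂E₂ = 33840000 N, ΣAE = 294200000 N.
F₁ = P·A₁E₁/ΣAE = -96400·260300000/294200000 = -85310 N.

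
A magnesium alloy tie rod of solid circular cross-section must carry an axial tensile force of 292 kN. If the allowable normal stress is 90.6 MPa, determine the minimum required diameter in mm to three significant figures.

Required area A ≥ P/σ_allow = 292000/90.6 = 3223 mm².
For a solid circular section, d ≥ √(4A/π) = 64.06 mm.

64.1 mm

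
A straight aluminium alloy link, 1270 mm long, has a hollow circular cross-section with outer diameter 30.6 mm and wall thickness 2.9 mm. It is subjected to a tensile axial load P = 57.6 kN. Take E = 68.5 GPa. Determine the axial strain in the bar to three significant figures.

0.00333

A = 252.4 mm².
σ = N/A = 228.2 MPa; ε = σ/E = 228.2/68500 = 3.332e-03.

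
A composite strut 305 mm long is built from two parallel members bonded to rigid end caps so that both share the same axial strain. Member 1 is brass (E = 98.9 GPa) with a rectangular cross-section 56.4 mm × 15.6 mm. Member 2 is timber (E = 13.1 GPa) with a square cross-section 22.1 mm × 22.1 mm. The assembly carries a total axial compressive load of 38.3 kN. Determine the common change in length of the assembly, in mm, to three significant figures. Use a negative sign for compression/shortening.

A_1 = 879.8 mm².
A_2 = 488.4 mm².
Equal strain + equilibrium ⇒ each member carries load in proportion to AE: A₁E₁ = 87020000 N, A₂E₂ = 6398000 N, ΣAE = 93410000 N.
δ = PL/ΣAE = -38300·305/93410000 = -0.1251 mm.

-0.125 mm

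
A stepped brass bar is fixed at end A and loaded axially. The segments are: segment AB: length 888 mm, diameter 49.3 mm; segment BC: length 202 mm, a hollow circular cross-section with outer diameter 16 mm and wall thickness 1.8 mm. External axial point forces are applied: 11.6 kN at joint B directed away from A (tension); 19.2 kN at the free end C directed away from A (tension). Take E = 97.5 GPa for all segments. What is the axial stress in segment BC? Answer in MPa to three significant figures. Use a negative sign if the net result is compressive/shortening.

Internal axial forces (sectioning from the free end, tension +): N_BC = 19.2 kN, N_AB = 30.8 kN.
A_BC = 80.3 mm².
σ_BC = N_BC/A_BC = 19200/80.3 = 239.1 MPa.

239 MPa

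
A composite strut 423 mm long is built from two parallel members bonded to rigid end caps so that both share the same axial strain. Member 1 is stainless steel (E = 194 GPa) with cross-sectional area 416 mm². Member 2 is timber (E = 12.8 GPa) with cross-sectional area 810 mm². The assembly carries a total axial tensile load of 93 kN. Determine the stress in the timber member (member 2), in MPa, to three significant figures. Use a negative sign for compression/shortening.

Equal strain + equilibrium ⇒ each member carries load in proportion to AE: A₁E₁ = 80700000 N, A₂E₂ = 10370000 N, ΣAE = 91070000 N.
σ₂ = P·E₂/ΣAE = 93000·12800/91070000 = 13.07 MPa.

13.1 MPa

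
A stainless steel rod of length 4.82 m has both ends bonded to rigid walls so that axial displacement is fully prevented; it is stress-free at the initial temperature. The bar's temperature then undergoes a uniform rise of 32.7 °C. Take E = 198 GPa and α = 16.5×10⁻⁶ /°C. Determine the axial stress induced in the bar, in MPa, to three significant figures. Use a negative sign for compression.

-107 MPa

Free thermal expansion αLΔT = 16.5e-6 · 4820 · 32.7 = 2.601 mm.
The walls impose strain ε = −(2.601)/4820 = -5.3955e-04; σ = Eε = 198000 · -5.3955e-04 = -106.8 MPa.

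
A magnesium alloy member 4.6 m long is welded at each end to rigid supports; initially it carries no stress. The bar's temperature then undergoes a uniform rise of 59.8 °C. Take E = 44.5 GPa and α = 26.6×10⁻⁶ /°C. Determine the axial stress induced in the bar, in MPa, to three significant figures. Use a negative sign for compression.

-70.8 MPa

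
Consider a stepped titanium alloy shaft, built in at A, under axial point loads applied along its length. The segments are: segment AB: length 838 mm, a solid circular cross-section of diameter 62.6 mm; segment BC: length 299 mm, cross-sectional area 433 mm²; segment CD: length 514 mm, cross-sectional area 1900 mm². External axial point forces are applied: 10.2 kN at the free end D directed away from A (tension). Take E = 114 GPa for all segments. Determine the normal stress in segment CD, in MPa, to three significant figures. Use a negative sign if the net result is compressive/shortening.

5.37 MPa

Internal axial forces (sectioning from the free end, tension +): N_CD = 10.2 kN, N_BC = 10.2 kN, N_AB = 10.2 kN.
σ_CD = N_CD/A_CD = 10200/1900 = 5.368 MPa.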